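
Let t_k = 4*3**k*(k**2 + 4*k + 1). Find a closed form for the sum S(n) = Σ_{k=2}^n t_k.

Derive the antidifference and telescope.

Ratio r(k) = 3*(k**2 + 6*k + 6)/(k**2 + 4*k + 1).
Normal form (A,B,C) = (3, 1, k**2 + 4*k + 1).
Set up (3)·f(k+1) − (1)·f(k) − (k**2 + 4*k + 1) = 0.
d = 2 from the (0,0,2) case.
Solving with deg f ≤ 2: f(k) = (k - 1)*(k + 2)/2.
R(k) = B(k−1)·f(k)/C(k) = (k - 1)*(k + 2)/(2*(k**2 + 4*k + 1)); s_k = R·t_k = 2*3**k*(k**2 + k - 2).
Check: Δs_k = 4*3**k*(k**2 + 4*k + 1). ✓
Σ_(k=2)^n t_k = s_(n+1) − s_(2) = (6*3**n*n*(n + 3)) − (72), i.e. 6*3**n*n**2 + 18*3**n*n - 72.

S(n) = 6*3**n*n**2 + 18*3**n*n - 72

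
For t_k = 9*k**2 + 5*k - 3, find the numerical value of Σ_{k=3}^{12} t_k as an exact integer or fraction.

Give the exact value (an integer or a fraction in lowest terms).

Σ = 6150

Step 1: r(k) = (9*k**2 + 23*k + 11)/(9*k**2 + 5*k - 3).
So A=1 and B=1, with C=k**2 + 5*k/9 - 1/3.
Need (1)·f(k+1) − (1)·f(k) = k**2 + 5*k/9 - 1/3.
From deg A=0, deg B=0, deg C=2: d=3.
Solving with deg f ≤ 3: f(k) = k*(3*k**2 - 2*k - 4)/9.
Certificate R = B(k−1)f/C = k*(3*k**2 - 2*k - 4)/(9*k**2 + 5*k - 3) gives s_k = k*(3*k**2 - 2*k - 4).
Check: Δs_k = 9*k**2 + 5*k - 3. ✓
Sum = s_(13) − s_(3); s_(13) = 6201, s_(3) = 51 ⇒ 6150.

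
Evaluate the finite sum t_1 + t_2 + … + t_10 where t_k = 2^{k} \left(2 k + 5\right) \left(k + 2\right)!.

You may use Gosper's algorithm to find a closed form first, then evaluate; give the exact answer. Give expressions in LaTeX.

Σ = 12752938598388

Compute t_(k+1)/t_k: get 2*(k + 3)*(2*k + 7)/(2*k + 5).
Normal form (A,B,C) = (2*k + 6, 1, k + 5/2).
Set up (2*k + 6)·f(k+1) − (1)·f(k) − (k + 5/2) = 0.
deg f ≤ 0 (via 1,0,1).
A polynomial solution: f(k) = 1/2.
R(k) = B(k−1)·f(k)/C(k) = 1/(2*k + 5); s_k = R·t_k = 2**k*factorial(k + 2).
Check: Δs_k = 2**k*(2*k + 5)*factorial(k + 2). ✓
Sum = s_(11) − s_(1); s_(11) = 12752938598400, s_(1) = 12 ⇒ 12752938598388.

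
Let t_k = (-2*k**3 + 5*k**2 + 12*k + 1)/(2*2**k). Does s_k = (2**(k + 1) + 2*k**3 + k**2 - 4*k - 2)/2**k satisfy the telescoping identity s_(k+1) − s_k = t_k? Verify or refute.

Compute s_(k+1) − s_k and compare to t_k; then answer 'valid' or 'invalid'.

s_(k+1) = (4*2**k + 2*k**3 + 7*k**2 + 4*k - 3)/(2*2**k)
s_(k+1) − s_k = (-2*k**3 + 5*k**2 + 12*k + 1)/(2*2**k)
(s_(k+1) − s_k) − t_k = 0

Valid — Δs_k = t_k.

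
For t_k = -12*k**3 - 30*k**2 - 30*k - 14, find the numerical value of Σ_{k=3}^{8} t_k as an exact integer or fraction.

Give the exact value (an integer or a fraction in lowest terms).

Σ = -22488

Compute t_(k+1)/t_k: get (6*k**3 + 33*k**2 + 63*k + 43)/(6*k**3 + 15*k**2 + 15*k + 7).
Factor: A=1; B=1; C=k**3 + 5*k**2/2 + 5*k/2 + 7/6.
Need (1)·f(k+1) − (1)·f(k) = k**3 + 5*k**2/2 + 5*k/2 + 7/6.
Bound: deg f ≤ 4.
Coefficient equations give f(k) = k*(3*k + 4)*(k**2 + 1)/12.
Then R = B(k−1)f/C = k*(3*k + 4)*(k**2 + 1)/(2*(6*k**3 + 15*k**2 + 15*k + 7)), so s_k = R(k)·t_k = k*(-3*k**3 - 4*k**2 - 3*k - 4).
Verify: -12*k**3 - 30*k**2 - 30*k - 14 matches t_k.
Σ_(k=3)^(8) t_k = s_(9) − s_(3) = -22878 − (-390) = -22488.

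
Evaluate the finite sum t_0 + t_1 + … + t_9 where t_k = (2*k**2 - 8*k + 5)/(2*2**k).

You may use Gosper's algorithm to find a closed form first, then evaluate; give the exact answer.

Σ = 2909/1024

Compute t_(k+1)/t_k: get (2*k**2 - 4*k - 1)/(2*(2*k**2 - 8*k + 5)).
So A=1/2 and B=1, with C=k**2 - 4*k + 5/2.
Need (1/2)·f(k+1) − (1)·f(k) = k**2 - 4*k + 5/2.
deg f ≤ 2 (via 0,0,2).
Solve for f: f(k) = -2*k**2 + 4*k - 3 (degree 2 ≤ 2).
Certificate R = B(k−1)f/C = -2*(2*k**2 - 4*k + 3)/(2*k**2 - 8*k + 5) gives s_k = (-2*k**2 + 4*k - 3)/2**k.
s_(k+1) − s_k = (2*k**2 - 8*k + 5)/(2*2**k) = t_k.
Sum = s_(10) − s_(0); s_(10) = -163/1024, s_(0) = -3 ⇒ 2909/1024.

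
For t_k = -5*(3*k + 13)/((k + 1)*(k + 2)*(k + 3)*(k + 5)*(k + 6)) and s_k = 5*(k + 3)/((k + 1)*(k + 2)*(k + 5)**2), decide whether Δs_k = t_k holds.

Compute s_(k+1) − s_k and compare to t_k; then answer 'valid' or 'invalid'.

Invalid: residual 10*(4*k**2 + 37*k + 83)/(k**7 + 28*k**6 + 324*k**5 + 1994*k**4 + 6983*k**3 + 13746*k**2 + 13860*k + 5400) ≠ 0.

s_(k+1) = 5*(k + 4)/((k + 2)*(k + 3)*(k + 6)**2)
s_(k+1) − s_k = 5*((k + 1)*(k + 4)*(k + 5)**2 - (k + 3)**2*(k + 6)**2)/((k + 1)*(k + 2)*(k + 3)*(k + 5)**2*(k + 6)**2)
(s_(k+1) − s_k) − t_k = 10*(4*k**2 + 37*k + 83)/(k**7 + 28*k**6 + 324*k**5 + 1994*k**4 + 6983*k**3 + 13746*k**2 + 13860*k + 5400)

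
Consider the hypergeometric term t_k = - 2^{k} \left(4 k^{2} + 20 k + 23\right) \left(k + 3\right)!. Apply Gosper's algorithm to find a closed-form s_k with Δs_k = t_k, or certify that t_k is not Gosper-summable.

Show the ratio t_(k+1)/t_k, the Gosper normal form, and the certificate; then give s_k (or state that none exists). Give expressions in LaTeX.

t_(k+1)/t_k = 2*(4*k**3 + 44*k**2 + 159*k + 188)/(4*k**2 + 20*k + 23).
A = 2*k + 8, B = 1, C = k**2 + 5*k + 23/4.
Need (2*k + 8)·f(k+1) − (1)·f(k) = k**2 + 5*k + 23/4.
Degrees (1,0,2) ⇒ d ≤ 1.
Solving with deg f ≤ 1: f(k) = (2*k + 1)/4.
Get s_k = R·t_k = -2**k*(2*k + 1)*factorial(k + 3) with R(k) = B(k−1)f(k)/C(k) = (2*k + 1)/(4*k**2 + 20*k + 23).
Δs = -2**k*(4*k**2 + 20*k + 23)*factorial(k + 3), as required.

s_k = - 2^{k} \left(2 k + 1\right) \left(k + 3\right)!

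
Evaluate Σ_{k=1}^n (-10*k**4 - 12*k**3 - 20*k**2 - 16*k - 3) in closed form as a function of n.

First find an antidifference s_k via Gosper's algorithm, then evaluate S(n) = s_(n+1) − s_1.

S(n) = n*(-2*n**4 - 8*n**3 - 16*n**2 - 21*n - 14)

Step 1: r(k) = (10*k**4 + 52*k**3 + 116*k**2 + 132*k + 61)/(10*k**4 + 12*k**3 + 20*k**2 + 16*k + 3).
Normal form (A,B,C) = (1, 1, k**4 + 6*k**3/5 + 2*k**2 + 8*k/5 + 3/10).
Need (1)·f(k+1) − (1)·f(k) = k**4 + 6*k**3/5 + 2*k**2 + 8*k/5 + 3/10.
d = 5 from the (0,0,4) case.
Solving with deg f ≤ 5: f(k) = k*(2*k**4 - 2*k**3 + 4*k**2 + k - 2)/10.
Get s_k = R·t_k = k*(-2*k**4 + 2*k**3 - 4*k**2 - k + 2) with R(k) = B(k−1)f(k)/C(k) = k*(2*k**4 - 2*k**3 + 4*k**2 + k - 2)/(10*k**4 + 12*k**3 + 20*k**2 + 16*k + 3).
Δs = -10*k**4 - 12*k**3 - 20*k**2 - 16*k - 3, as required.
Evaluate: s_(n+1) = -2*n**5 - 8*n**4 - 16*n**3 - 21*n**2 - 14*n - 3; subtract s_(1) = -3 ⇒ S(n) = n*(-2*n**4 - 8*n**3 - 16*n**2 - 21*n - 14).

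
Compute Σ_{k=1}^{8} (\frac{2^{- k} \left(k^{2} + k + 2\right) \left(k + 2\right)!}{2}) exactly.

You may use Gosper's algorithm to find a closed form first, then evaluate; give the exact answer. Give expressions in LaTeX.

t_(k+1)/t_k = (k + 3)*(k + (k + 1)**2 + 3)/(2*(k**2 + k + 2)).
Factor: A=k/2 + 3/2; B=1; C=k**2 + k + 2.
Need (k/2 + 3/2)·f(k+1) − (1)·f(k) = k**2 + k + 2.
Degrees (1,0,2) ⇒ d ≤ 1.
Solve for f: f(k) = 2*(k - 1) (degree 1 ≤ 1).
Get s_k = R·t_k = (k - 1)*factorial(k + 2)/2**k with R(k) = B(k−1)f(k)/C(k) = 2*(k - 1)/(k**2 + k + 2).
Verify: (k**2 + k + 2)*factorial(k + 2)/(2*2**k) matches t_k.
Evaluate s at k=9 and k=1: 623700 and 0; difference 623700.

Σ = 623700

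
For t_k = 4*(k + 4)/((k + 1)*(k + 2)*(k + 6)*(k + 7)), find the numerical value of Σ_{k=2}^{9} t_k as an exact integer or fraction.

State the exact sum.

Σ = 19/264

t_(k+1)/t_k = (k + 1)*(k + 5)*(k + 6)/((k + 3)*(k + 4)*(k + 8)).
Gosper form: A/B · C(k+1)/C(k) with A=k + 1, B=k + 8, C=k**4 + 16*k**3 + 95*k**2 + 248*k + 240.
f must satisfy (k + 1)·f(k+1) − (k + 7)·f(k) = k**4 + 16*k**3 + 95*k**2 + 248*k + 240.
deg f ≤ 6 (via 1,1,4).
Solve for f: f(k) = k*(k + 2)*(k + 3)*(k + 4)*(k + 5)*(k + 7)/12 (degree 6 ≤ 6).
Certificate R = B(k−1)f/C = k*(k + 2)*(k + 7)**2/(12*(k + 4)) gives s_k = k*(k + 7)/(3*(k**2 + 7*k + 6)).
Δs = 4*(k + 4)/(k**4 + 16*k**3 + 83*k**2 + 152*k + 84), as required.
Sum = s_(10) − s_(2); s_(10) = 85/264, s_(2) = 1/4 ⇒ 19/264.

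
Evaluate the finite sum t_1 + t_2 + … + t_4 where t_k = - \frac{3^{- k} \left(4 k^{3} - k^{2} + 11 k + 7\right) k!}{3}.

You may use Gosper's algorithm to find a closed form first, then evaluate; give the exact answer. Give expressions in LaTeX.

Σ = -1231/27

Ratio r(k) = (k + 1)*(11*k + 4*(k + 1)**3 - (k + 1)**2 + 18)/(3*(4*k**3 - k**2 + 11*k + 7)).
Factor: A=k/3 + 1/3; B=1; C=k**3 - k**2/4 + 11*k/4 + 7/4.
Set up (k/3 + 1/3)·f(k+1) − (1)·f(k) − (k**3 - k**2/4 + 11*k/4 + 7/4) = 0.
d = 2 from the (1,0,3) case.
Solving with deg f ≤ 2: f(k) = 3*(4*k**2 - k - 2)/4.
So s_k = (B(k−1)f/C)·t_k = (3*(4*k**2 - k - 2)/(4*k**3 - k**2 + 11*k + 7))·t_k = (-4*k**2 + k + 2)*factorial(k)/3**k.
Verify: -(4*k**3 - k**2 + 11*k + 7)*factorial(k)/(3*3**k) matches t_k.
Sum = s_(5) − s_(1); s_(5) = -1240/27, s_(1) = -1/3 ⇒ -1231/27.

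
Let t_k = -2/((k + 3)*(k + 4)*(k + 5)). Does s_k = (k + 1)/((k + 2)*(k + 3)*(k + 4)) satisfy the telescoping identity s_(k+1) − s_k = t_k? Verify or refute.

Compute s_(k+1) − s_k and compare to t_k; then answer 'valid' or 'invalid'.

Invalid: residual 3/(k**4 + 14*k**3 + 71*k**2 + 154*k + 120) ≠ 0.

s_(k+1) = (k + 2)/((k + 3)*(k + 4)*(k + 5))
s_(k+1) − s_k = (-2*k - 1)/(k**4 + 14*k**3 + 71*k**2 + 154*k + 120)
(s_(k+1) − s_k) − t_k = 3/(k**4 + 14*k**3 + 71*k**2 + 154*k + 120)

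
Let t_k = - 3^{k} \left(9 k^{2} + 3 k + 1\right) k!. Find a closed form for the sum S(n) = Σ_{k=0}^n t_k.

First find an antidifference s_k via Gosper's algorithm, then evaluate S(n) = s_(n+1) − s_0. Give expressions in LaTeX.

S(n) = - 9 \cdot 3^{n} n^{2} n! - 6 \cdot 3^{n} n n! + 3 \cdot 3^{n} n! - 4

The ratio is 3*(9*k**3 + 30*k**2 + 34*k + 13)/(9*k**2 + 3*k + 1).
So A=3*k + 3 and B=1, with C=k**2 + k/3 + 1/9.
Solve (3*k + 3)·f(k+1) − (1)·f(k) = k**2 + k/3 + 1/9.
deg f ≤ 1 (via 1,0,2).
Match coefficients ⇒ f(k) = (3*k - 4)/9.
Certificate R = B(k−1)f/C = (3*k - 4)/(9*k**2 + 3*k + 1) gives s_k = -3**k*(3*k - 4)*factorial(k).
s_(k+1) − s_k = -3**k*(9*k**2 + 3*k + 1)*factorial(k) = t_k.
Σ_(k=0)^n t_k = s_(n+1) − s_(0) = (-3**(n + 1)*(3*n - 1)*factorial(n + 1)) − (4), i.e. -9*3**n*n**2*factorial(n) - 6*3**n*n*factorial(n) + 3*3**n*factorial(n) - 4.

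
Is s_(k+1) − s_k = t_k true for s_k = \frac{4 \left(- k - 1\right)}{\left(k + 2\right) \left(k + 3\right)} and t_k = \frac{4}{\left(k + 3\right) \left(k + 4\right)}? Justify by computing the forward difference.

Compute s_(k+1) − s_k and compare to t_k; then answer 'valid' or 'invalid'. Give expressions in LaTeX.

s_(k+1) = 4*(-k - 2)/((k + 3)*(k + 4))
s_(k+1) − s_k = 4*k/(k**3 + 9*k**2 + 26*k + 24)
(s_(k+1) − s_k) − t_k = -8/(k**3 + 9*k**2 + 26*k + 24)

Invalid: residual - \frac{8}{k^{3} + 9 k^{2} + 26 k + 24} ≠ 0.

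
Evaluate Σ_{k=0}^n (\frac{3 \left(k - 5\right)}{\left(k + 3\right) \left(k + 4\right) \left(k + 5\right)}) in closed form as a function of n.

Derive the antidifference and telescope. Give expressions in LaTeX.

t_(k+1)/t_k = (k - 4)*(k + 3)/((k - 5)*(k + 6)).
So A=k + 3 and B=k + 6, with C=k - 5.
Need (k + 3)·f(k+1) − (k + 5)·f(k) = k - 5.
From deg A=1, deg B=1, deg C=1: d=2.
Solving with deg f ≤ 2: f(k) = -k*(k + 19)/12.
So s_k = (B(k−1)f/C)·t_k = (-k*(k + 5)*(k + 19)/(12*(k - 5)))·t_k = k*(-k - 19)/(4*(k + 3)*(k + 4)).
Δs = 3*(k - 5)/(k**3 + 12*k**2 + 47*k + 60), as required.
Telescope: S(n) = s_(n+1) − s_(0) = (-n**2 - 21*n - 20)/(4*(n**2 + 9*n + 20)) − (0) = (-n**2 - 21*n - 20)/(4*(n**2 + 9*n + 20)).

S(n) = \frac{- n^{2} - 21 n - 20}{4 \left(n^{2} + 9 n + 20\right)}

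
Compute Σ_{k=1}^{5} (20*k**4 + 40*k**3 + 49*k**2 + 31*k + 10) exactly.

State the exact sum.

Step 1: r(k) = (20*k**4 + 120*k**3 + 289*k**2 + 329*k + 150)/(20*k**4 + 40*k**3 + 49*k**2 + 31*k + 10).
Factor: A=1; B=1; C=k**4 + 2*k**3 + 49*k**2/20 + 31*k/20 + 1/2.
Set up (1)·f(k+1) − (1)·f(k) − (k**4 + 2*k**3 + 49*k**2/20 + 31*k/20 + 1/2) = 0.
deg f ≤ 5 (via 0,0,4).
Solve for f: f(k) = k*(4*k**4 + 3*k**2 + k + 2)/20 (degree 5 ≤ 5).
Then R = B(k−1)f/C = k*(4*k**4 + 3*k**2 + k + 2)/(20*k**4 + 40*k**3 + 49*k**2 + 31*k + 10), so s_k = R(k)·t_k = k*(4*k**4 + 3*k**2 + k + 2).
s_(k+1) − s_k = 20*k**4 + 40*k**3 + 49*k**2 + 31*k + 10 = t_k.
Evaluate s at k=6 and k=1: 31800 and 10; difference 31790.

Σ = 31790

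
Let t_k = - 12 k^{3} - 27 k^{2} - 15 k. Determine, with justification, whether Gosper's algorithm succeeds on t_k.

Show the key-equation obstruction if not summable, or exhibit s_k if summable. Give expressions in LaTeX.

Compute t_(k+1)/t_k: get (4*k**2 + 17*k + 18)/(k*(4*k + 5)).
So A=1 and B=1, with C=k**3 + 9*k**2/4 + 5*k/4.
Need (1)·f(k+1) − (1)·f(k) = k**3 + 9*k**2/4 + 5*k/4.
From deg A=0, deg B=0, deg C=3: d=4.
A polynomial solution: f(k) = k*(k - 1)*(k + 1)**2/4.
R(k) = B(k−1)·f(k)/C(k) = (k - 1)*(k + 1)/(4*k + 5); s_k = R·t_k = 3*k*(-k**3 - k**2 + k + 1).
Δs = 3*k*(-4*k**2 - 9*k - 5), as required.

Yes. s_k = 3 k \left(- k^{3} - k^{2} + k + 1\right).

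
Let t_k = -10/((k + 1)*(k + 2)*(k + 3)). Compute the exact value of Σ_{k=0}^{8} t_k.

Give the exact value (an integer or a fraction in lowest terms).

t_(k+1)/t_k = (k + 1)/(k + 4).
Take A(k)=k + 1, B(k)=k + 4, C(k)=1.
Set up (k + 1)·f(k+1) − (k + 3)·f(k) − (1) = 0.
Degrees (1,1,0) ⇒ d ≤ 2.
Match coefficients ⇒ f(k) = k*(k + 3)/4.
Then R = B(k−1)f/C = k*(k + 3)**2/4, so s_k = R(k)·t_k = 5*k*(-k - 3)/(2*(k + 1)*(k + 2)).
s_(k+1) − s_k = -10/(k**3 + 6*k**2 + 11*k + 6) = t_k.
Evaluate s at k=9 and k=0: -27/11 and 0; difference -27/11.

Σ = -27/11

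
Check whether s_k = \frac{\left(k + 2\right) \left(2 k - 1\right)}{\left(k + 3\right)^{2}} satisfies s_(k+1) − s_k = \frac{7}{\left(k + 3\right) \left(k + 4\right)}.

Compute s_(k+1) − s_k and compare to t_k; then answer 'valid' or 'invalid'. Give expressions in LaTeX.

Invalid: residual \frac{2 k^{2} - 25}{k^{4} + 14 k^{3} + 73 k^{2} + 168 k + 144} ≠ 0.

s_(k+1) = (k + 3)*(2*k + 1)/(k + 4)**2
s_(k+1) − s_k = (9*k**2 + 49*k + 59)/(k**4 + 14*k**3 + 73*k**2 + 168*k + 144)
(s_(k+1) − s_k) − t_k = (2*k**2 - 25)/(k**4 + 14*k**3 + 73*k**2 + 168*k + 144)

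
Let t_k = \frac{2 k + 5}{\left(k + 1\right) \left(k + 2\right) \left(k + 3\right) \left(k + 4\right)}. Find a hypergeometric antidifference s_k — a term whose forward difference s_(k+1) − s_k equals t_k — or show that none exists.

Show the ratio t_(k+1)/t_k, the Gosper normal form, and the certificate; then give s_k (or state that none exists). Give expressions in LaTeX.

t_(k+1)/t_k = (k + 1)*(2*k + 7)/((k + 5)*(2*k + 5)).
Gosper form: A/B · C(k+1)/C(k) with A=k + 1, B=k + 5, C=k + 5/2.
Solve (k + 1)·f(k+1) − (k + 4)·f(k) = k + 5/2.
d = 3 from the (1,1,1) case.
Match coefficients ⇒ f(k) = k*(k + 2)*(k + 4)/6.
Certificate R = B(k−1)f/C = k*(k + 2)*(k + 4)**2/(3*(2*k + 5)) gives s_k = k*(k + 4)/(3*(k**2 + 4*k + 3)).
s_(k+1) − s_k = (2*k + 5)/(k**4 + 10*k**3 + 35*k**2 + 50*k + 24) = t_k.

s_k = \frac{k \left(k + 4\right)}{3 \left(k^{2} + 4 k + 3\right)}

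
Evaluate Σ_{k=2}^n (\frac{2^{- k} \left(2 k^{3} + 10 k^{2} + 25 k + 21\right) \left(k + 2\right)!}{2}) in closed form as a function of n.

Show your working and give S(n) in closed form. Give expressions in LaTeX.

Ratio r(k) = (2*k**4 + 22*k**3 + 99*k**2 + 211*k + 174)/(2*(2*k**3 + 10*k**2 + 25*k + 21)).
Gosper form: A/B · C(k+1)/C(k) with A=k/2 + 3/2, B=1, C=k**3 + 5*k**2 + 25*k/2 + 21/2.
Set up (k/2 + 3/2)·f(k+1) − (1)·f(k) − (k**3 + 5*k**2 + 25*k/2 + 21/2) = 0.
d = 2 from the (1,0,3) case.
Solve for f: f(k) = 2*k**2 + 4*k + 3 (degree 2 ≤ 2).
Get s_k = R·t_k = (2*k**2 + 4*k + 3)*factorial(k + 2)/2**k with R(k) = B(k−1)f(k)/C(k) = 2*(2*k**2 + 4*k + 3)/(2*k**3 + 10*k**2 + 25*k + 21).
Check: Δs_k = (2*k**3 + 10*k**2 + 25*k + 21)*factorial(k + 2)/(2*2**k). ✓
Evaluate: s_(n+1) = 2**(-n - 1)*(2*n**2 + 8*n + 9)*factorial(n + 3); subtract s_(2) = 114 ⇒ S(n) = (-228*2**n + 2*n**5*factorial(n) + 20*n**4*factorial(n) + 79*n**3*factorial(n) + 154*n**2*factorial(n) + 147*n*factorial(n) + 54*factorial(n))/(2*2**n).

S(n) = \frac{2^{- n} \left(- 228 \cdot 2^{n} + 2 n^{5} n! + 20 n^{4} n! + 79 n^{3} n! + 154 n^{2} n! + 147 n n! + 54 n!\right)}{2}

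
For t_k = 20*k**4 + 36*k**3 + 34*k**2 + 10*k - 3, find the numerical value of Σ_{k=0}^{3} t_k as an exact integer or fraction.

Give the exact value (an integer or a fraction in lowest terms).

Σ = 3780

Step 1: r(k) = (20*k**4 + 116*k**3 + 262*k**2 + 266*k + 97)/(20*k**4 + 36*k**3 + 34*k**2 + 10*k - 3).
A = 1, B = 1, C = k**4 + 9*k**3/5 + 17*k**2/10 + k/2 - 3/20.
Set up (1)·f(k+1) − (1)·f(k) − (k**4 + 9*k**3/5 + 17*k**2/10 + k/2 - 3/20) = 0.
Bound: deg f ≤ 5.
Solving with deg f ≤ 5: f(k) = k*(4*k**4 - k**3 - 3*k - 3)/20.
Certificate R = B(k−1)f/C = k*(4*k**4 - k**3 - 3*k - 3)/(20*k**4 + 36*k**3 + 34*k**2 + 10*k - 3) gives s_k = k*(4*k**4 - k**3 - 3*k - 3).
Verify: 20*k**4 + 36*k**3 + 34*k**2 + 10*k - 3 matches t_k.
Telescoping: Σ = s_(4) − s_(0) = 3780 − (0) = 3780.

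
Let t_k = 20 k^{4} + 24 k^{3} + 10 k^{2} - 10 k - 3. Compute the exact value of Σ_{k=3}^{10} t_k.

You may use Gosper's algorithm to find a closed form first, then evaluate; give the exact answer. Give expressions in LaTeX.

Compute t_(k+1)/t_k: get (20*k**4 + 104*k**3 + 202*k**2 + 162*k + 41)/(20*k**4 + 24*k**3 + 10*k**2 - 10*k - 3).
Normal form (A,B,C) = (1, 1, k**4 + 6*k**3/5 + k**2/2 - k/2 - 3/20).
Set up (1)·f(k+1) − (1)·f(k) − (k**4 + 6*k**3/5 + k**2/2 - k/2 - 3/20) = 0.
deg f ≤ 5 (via 0,0,4).
Coefficient equations give f(k) = k*(4*k**4 - 4*k**3 - 2*k**2 - 4*k + 3)/20.
Then R = B(k−1)f/C = k*(4*k**4 - 4*k**3 - 2*k**2 - 4*k + 3)/(20*k**4 + 24*k**3 + 10*k**2 - 10*k - 3), so s_k = R(k)·t_k = k*(4*k**4 - 4*k**3 - 2*k**2 - 4*k + 3).
s_(k+1) − s_k = 20*k**4 + 24*k**3 + 10*k**2 - 10*k - 3 = t_k.
Σ_(k=3)^(10) t_k = s_(11) − s_(3) = 582527 − (567) = 581960.

Σ = 581960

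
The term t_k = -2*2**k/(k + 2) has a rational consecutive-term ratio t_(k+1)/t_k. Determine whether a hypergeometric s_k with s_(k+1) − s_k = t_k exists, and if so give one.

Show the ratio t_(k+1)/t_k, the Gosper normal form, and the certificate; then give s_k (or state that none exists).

Step 1: r(k) = 2*(k + 2)/(k + 3).
Normal form (A,B,C) = (2*k + 4, k + 3, 1).
Key eq: (2*k + 4)·f(k+1) = (k + 2)·f(k) + (1).
d = -1 from the (1,1,0) case.
Negative degree bound (-1): no f exists, t_k not Gosper-summable.

none (Gosper's algorithm certifies no s_k)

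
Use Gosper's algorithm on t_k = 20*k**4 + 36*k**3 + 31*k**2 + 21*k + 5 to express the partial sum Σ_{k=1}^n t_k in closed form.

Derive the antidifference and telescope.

S(n) = n*(4*n**4 + 19*n**3 + 35*n**2 + 35*n + 20)

Ratio r(k) = (20*k**4 + 116*k**3 + 259*k**2 + 271*k + 113)/(20*k**4 + 36*k**3 + 31*k**2 + 21*k + 5).
Take A(k)=1, B(k)=1, C(k)=k**4 + 9*k**3/5 + 31*k**2/20 + 21*k/20 + 1/4.
Set up (1)·f(k+1) − (1)·f(k) − (k**4 + 9*k**3/5 + 31*k**2/20 + 21*k/20 + 1/4) = 0.
Degrees (0,0,4) ⇒ d ≤ 5.
Solving with deg f ≤ 5: f(k) = k*(4*k**4 - k**3 - k**2 + 4*k - 1)/20.
So s_k = (B(k−1)f/C)·t_k = (k*(4*k**4 - k**3 - k**2 + 4*k - 1)/(20*k**4 + 36*k**3 + 31*k**2 + 21*k + 5))·t_k = k*(4*k**4 - k**3 - k**2 + 4*k - 1).
Verify: 20*k**4 + 36*k**3 + 31*k**2 + 21*k + 5 matches t_k.
Σ_(k=1)^n t_k = s_(n+1) − s_(1) = (4*n**5 + 19*n**4 + 35*n**3 + 35*n**2 + 20*n + 5) − (5), i.e. n*(4*n**4 + 19*n**3 + 35*n**2 + 35*n + 20).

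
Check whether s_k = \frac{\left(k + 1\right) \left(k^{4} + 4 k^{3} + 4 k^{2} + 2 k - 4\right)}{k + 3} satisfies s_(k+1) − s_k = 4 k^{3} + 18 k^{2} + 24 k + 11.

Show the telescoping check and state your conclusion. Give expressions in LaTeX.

s_(k+1) = (k**5 + 10*k**4 + 38*k**3 + 70*k**2 + 59*k + 14)/(k + 4)
s_(k+1) − s_k = (4*k**5 + 40*k**4 + 146*k**3 + 247*k**2 + 203*k + 58)/(k**2 + 7*k + 12)
(s_(k+1) − s_k) − t_k = 2*(-3*k**4 - 26*k**3 - 74*k**2 - 81*k - 37)/(k**2 + 7*k + 12)

Invalid: residual \frac{2 \left(- 3 k^{4} - 26 k^{3} - 74 k^{2} - 81 k - 37\right)}{k^{2} + 7 k + 12} ≠ 0.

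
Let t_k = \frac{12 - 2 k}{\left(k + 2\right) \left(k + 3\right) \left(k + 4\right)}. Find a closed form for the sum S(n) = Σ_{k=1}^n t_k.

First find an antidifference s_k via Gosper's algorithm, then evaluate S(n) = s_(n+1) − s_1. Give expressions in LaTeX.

Compute t_(k+1)/t_k: get (k - 5)*(k + 2)/((k - 6)*(k + 5)).
Take A(k)=k + 2, B(k)=k + 5, C(k)=k - 6.
Need (k + 2)·f(k+1) − (k + 4)·f(k) = k - 6.
From deg A=1, deg B=1, deg C=1: d=2.
Solving with deg f ≤ 2: f(k) = -k*(k + 8)/3.
So s_k = (B(k−1)f/C)·t_k = (-k*(k + 4)*(k + 8)/(3*(k - 6)))·t_k = 2*k*(k + 8)/(3*(k + 2)*(k + 3)).
Check: Δs_k = 2*(6 - k)/(k**3 + 9*k**2 + 26*k + 24). ✓
s_(n+1) = 2*(n**2 + 10*n + 9)/(3*(n**2 + 7*n + 12)) and s_(1) = 1/2, so S(n) = n*(n + 19)/(6*(n**2 + 7*n + 12)).

S(n) = \frac{n \left(n + 19\right)}{6 \left(n^{2} + 7 n + 12\right)}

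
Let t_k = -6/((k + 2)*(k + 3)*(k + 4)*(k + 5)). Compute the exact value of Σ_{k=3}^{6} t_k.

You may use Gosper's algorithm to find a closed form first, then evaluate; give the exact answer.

Step 1: r(k) = (k + 2)/(k + 6).
Take A(k)=k + 2, B(k)=k + 6, C(k)=1.
f must satisfy (k + 2)·f(k+1) − (k + 5)·f(k) = 1.
d = 3 from the (1,1,0) case.
Coefficient equations give f(k) = k*(k**2 + 9*k + 26)/72.
R(k) = B(k−1)·f(k)/C(k) = k*(k + 5)*(k**2 + 9*k + 26)/72; s_k = R·t_k = k*(-k**2 - 9*k - 26)/(12*(k + 2)*(k + 3)*(k + 4)).
Δs = -6/(k**4 + 14*k**3 + 71*k**2 + 154*k + 120), as required.
Evaluate s at k=7 and k=3: -161/1980 and -31/420; difference -26/3465.

Σ = -26/3465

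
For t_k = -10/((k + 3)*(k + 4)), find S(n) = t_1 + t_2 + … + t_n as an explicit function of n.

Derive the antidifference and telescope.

Ratio r(k) = (k + 3)/(k + 5).
Normal form (A,B,C) = (k + 3, k + 5, 1).
Need (k + 3)·f(k+1) − (k + 4)·f(k) = 1.
d = 1 from the (1,1,0) case.
Coefficient equations give f(k) = k/3.
R(k) = B(k−1)·f(k)/C(k) = k*(k + 4)/3; s_k = R·t_k = -10*k/(3*k + 9).
Verify: -10/(k**2 + 7*k + 12) matches t_k.
s_(n+1) = 10*(-n - 1)/(3*(n + 4)) and s_(1) = -5/6, so S(n) = -5*n/(2*n + 8).

S(n) = -5*n/(2*n + 8)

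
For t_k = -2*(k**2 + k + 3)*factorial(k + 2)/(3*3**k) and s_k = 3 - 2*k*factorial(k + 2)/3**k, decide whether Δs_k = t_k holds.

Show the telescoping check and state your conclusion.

valid; difference matches t_k

s_(k+1) = -2*3**(-k - 1)*(k + 1)*factorial(k + 3) + 3
s_(k+1) − s_k = -2*(k**2 + k + 3)*factorial(k + 2)/(3*3**k)
(s_(k+1) − s_k) − t_k = 0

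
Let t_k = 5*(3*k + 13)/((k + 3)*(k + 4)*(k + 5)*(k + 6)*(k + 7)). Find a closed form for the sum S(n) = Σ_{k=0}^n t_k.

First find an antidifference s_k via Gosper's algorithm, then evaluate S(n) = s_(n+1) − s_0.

Ratio r(k) = (k + 3)*(3*k + 16)/((k + 8)*(3*k + 13)).
A = k + 3, B = k + 8, C = k + 13/3.
f must satisfy (k + 3)·f(k+1) − (k + 7)·f(k) = k + 13/3.
deg f ≤ 4 (via 1,1,1).
A polynomial solution: f(k) = k*(k + 4)*(k**2 + 14*k + 63)/270.
R(k) = B(k−1)·f(k)/C(k) = k*(k + 4)*(k + 7)*(k**2 + 14*k + 63)/(90*(3*k + 13)); s_k = R·t_k = k*(k**2 + 14*k + 63)/(18*(k**3 + 14*k**2 + 63*k + 90)).
s_(k+1) − s_k = 5*(3*k + 13)/(k**5 + 25*k**4 + 245*k**3 + 1175*k**2 + 2754*k + 2520) = t_k.
Telescope: S(n) = s_(n+1) − s_(0) = (n**3 + 17*n**2 + 94*n + 78)/(18*(n**3 + 17*n**2 + 94*n + 168)) − (0) = (n**3 + 17*n**2 + 94*n + 78)/(18*(n**3 + 17*n**2 + 94*n + 168)).

S(n) = (n**3 + 17*n**2 + 94*n + 78)/(18*(n**3 + 17*n**2 + 94*n + 168))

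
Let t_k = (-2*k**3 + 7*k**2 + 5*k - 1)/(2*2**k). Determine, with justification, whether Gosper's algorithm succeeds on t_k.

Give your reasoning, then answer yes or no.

Yes. s_k = (2*k**3 - k**2 - k + 1)/2**k.

Ratio r(k) = (2*k**3 - k**2 - 13*k - 9)/(2*(2*k**3 - 7*k**2 - 5*k + 1)).
A = 1/2, B = 1, C = k**3 - 7*k**2/2 - 5*k/2 + 1/2.
f must satisfy (1/2)·f(k+1) − (1)·f(k) = k**3 - 7*k**2/2 - 5*k/2 + 1/2.
d = 3 from the (0,0,3) case.
A polynomial solution: f(k) = -2*k**3 + k**2 + k - 1.
So s_k = (B(k−1)f/C)·t_k = (-2*(2*k**3 - k**2 - k + 1)/(2*k**3 - 7*k**2 - 5*k + 1))·t_k = (2*k**3 - k**2 - k + 1)/2**k.
Δs = (-2*k**3 + 7*k**2 + 5*k - 1)/(2*2**k), as required.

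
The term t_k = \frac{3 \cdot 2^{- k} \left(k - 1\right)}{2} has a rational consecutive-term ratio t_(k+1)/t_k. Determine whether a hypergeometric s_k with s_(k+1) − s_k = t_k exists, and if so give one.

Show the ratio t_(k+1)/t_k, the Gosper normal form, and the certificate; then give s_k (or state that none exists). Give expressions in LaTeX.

s_k = - 3 \cdot 2^{- k} k

Step 1: r(k) = k/(2*(k - 1)).
Gosper form: A/B · C(k+1)/C(k) with A=1/2, B=1, C=k - 1.
f must satisfy (1/2)·f(k+1) − (1)·f(k) = k - 1.
Bound: deg f ≤ 1.
Match coefficients ⇒ f(k) = -2*k.
R(k) = B(k−1)·f(k)/C(k) = -2*k/(k - 1); s_k = R·t_k = -3*k/2**k.
Check: Δs_k = 3*(k - 1)/(2*2**k). ✓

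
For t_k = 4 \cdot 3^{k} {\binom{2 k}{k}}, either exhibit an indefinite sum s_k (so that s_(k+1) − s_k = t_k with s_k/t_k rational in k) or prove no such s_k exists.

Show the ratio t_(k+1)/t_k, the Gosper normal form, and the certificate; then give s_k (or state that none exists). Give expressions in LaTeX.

none — t_k is not Gosper-summable

r(k) = 6*(2*k + 1)/(k + 1) after simplifying.
Normal form (A,B,C) = (12*k + 6, k + 1, 1).
Set up (12*k + 6)·f(k+1) − (k)·f(k) − (1) = 0.
Bound: deg f ≤ -1.
d = -1 < 0 ⇒ no nonzero polynomial f; not summable.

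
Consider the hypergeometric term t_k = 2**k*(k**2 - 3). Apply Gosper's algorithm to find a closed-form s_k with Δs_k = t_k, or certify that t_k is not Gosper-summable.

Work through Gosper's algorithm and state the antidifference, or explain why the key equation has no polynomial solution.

The ratio is 2*((k + 1)**2 - 3)/(k**2 - 3).
Normal form (A,B,C) = (2, 1, k**2 - 3).
Set up (2)·f(k+1) − (1)·f(k) − (k**2 - 3) = 0.
From deg A=0, deg B=0, deg C=2: d=2.
Coefficient equations give f(k) = (k - 3)*(k - 1).
So s_k = (B(k−1)f/C)·t_k = ((k - 3)*(k - 1)/(k**2 - 3))·t_k = 2**k*(k**2 - 4*k + 3).
Δs = 2**k*(k**2 - 3), as required.

s_k = 2**k*(k**2 - 4*k + 3)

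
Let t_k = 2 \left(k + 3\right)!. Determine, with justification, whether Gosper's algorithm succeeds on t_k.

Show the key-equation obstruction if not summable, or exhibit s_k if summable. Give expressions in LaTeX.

Compute t_(k+1)/t_k: get k + 4.
So A=k + 4 and B=1, with C=1.
Key eq: (k + 4)·f(k+1) = (1)·f(k) + (1).
From deg A=1, deg B=0, deg C=0: d=-1.
deg f ≤ -1 is impossible — no certificate.

No; the degree bound rules out any f.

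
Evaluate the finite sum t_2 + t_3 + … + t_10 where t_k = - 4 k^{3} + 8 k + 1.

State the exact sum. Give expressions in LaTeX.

The ratio is (8*k - 4*(k + 1)**3 + 9)/(-4*k**3 + 8*k + 1).
Normal form (A,B,C) = (1, 1, k**3 - 2*k - 1/4).
Solve (1)·f(k+1) − (1)·f(k) = k**3 - 2*k - 1/4.
deg f ≤ 4 (via 0,0,3).
Solving with deg f ≤ 4: f(k) = k*(k**3 - 2*k**2 - 3*k + 3)/4.
R(k) = B(k−1)·f(k)/C(k) = k*(k**3 - 2*k**2 - 3*k + 3)/(4*k**3 - 8*k - 1); s_k = R·t_k = k*(-k**3 + 2*k**2 + 3*k - 3).
Δs = -4*k**3 + 8*k + 1, as required.
Evaluate s at k=11 and k=2: -11649 and 6; difference -11655.

Σ = -11655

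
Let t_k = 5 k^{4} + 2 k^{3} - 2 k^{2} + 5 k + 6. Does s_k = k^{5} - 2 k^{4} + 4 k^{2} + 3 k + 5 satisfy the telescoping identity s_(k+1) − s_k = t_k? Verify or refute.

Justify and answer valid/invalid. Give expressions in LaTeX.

valid; difference matches t_k

s_(k+1) = 3*k + (k + 1)**5 - 2*(k + 1)**4 + 4*(k + 1)**2 + 8
s_(k+1) − s_k = 5*k**4 + 2*k**3 - 2*k**2 + 5*k + 6
(s_(k+1) − s_k) − t_k = 0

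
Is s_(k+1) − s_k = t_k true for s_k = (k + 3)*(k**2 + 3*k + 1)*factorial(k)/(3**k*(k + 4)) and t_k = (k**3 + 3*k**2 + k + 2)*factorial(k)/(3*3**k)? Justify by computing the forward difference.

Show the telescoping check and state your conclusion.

Invalid: residual -(k**4 + 7*k**3 + 10*k**2 - 3*k + 5)*factorial(k)/(3*3**k*(k + 4)*(k + 5)) ≠ 0.

s_(k+1) = (k + 4)*(k**2 + 5*k + 5)*factorial(k + 1)/(3*3**k*(k + 5))
s_(k+1) − s_k = (k**5 + 11*k**4 + 41*k**3 + 61*k**2 + 41*k + 35)*factorial(k)/(3*3**k*(k + 4)*(k + 5))
(s_(k+1) − s_k) − t_k = -(k**4 + 7*k**3 + 10*k**2 - 3*k + 5)*factorial(k)/(3*3**k*(k + 4)*(k + 5))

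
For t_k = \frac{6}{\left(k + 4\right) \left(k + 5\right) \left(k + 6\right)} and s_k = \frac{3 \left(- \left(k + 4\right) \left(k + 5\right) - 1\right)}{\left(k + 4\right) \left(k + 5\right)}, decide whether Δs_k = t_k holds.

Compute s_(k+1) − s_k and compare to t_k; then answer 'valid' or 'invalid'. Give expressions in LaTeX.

s_(k+1) = 3*(-(k + 5)*(k + 6) - 1)/((k + 5)*(k + 6))
s_(k+1) − s_k = 6/(k**3 + 15*k**2 + 74*k + 120)
(s_(k+1) − s_k) − t_k = 0

Valid: the claim telescopes to t_k.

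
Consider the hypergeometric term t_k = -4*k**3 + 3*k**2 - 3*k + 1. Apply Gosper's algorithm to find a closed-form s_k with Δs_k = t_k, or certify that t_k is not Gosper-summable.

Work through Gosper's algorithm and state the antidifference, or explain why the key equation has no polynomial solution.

s_k = k*(-k**3 + 3*k**2 - 4*k + 3)

r(k) = (4*k**3 + 9*k**2 + 9*k + 3)/(4*k**3 - 3*k**2 + 3*k - 1) after simplifying.
Factor: A=1; B=1; C=k**3 - 3*k**2/4 + 3*k/4 - 1/4.
Need (1)·f(k+1) − (1)·f(k) = k**3 - 3*k**2/4 + 3*k/4 - 1/4.
deg f ≤ 4 (via 0,0,3).
Solve for f: f(k) = k*(k**3 - 3*k**2 + 4*k - 3)/4 (degree 4 ≤ 4).
So s_k = (B(k−1)f/C)·t_k = (k*(k**3 - 3*k**2 + 4*k - 3)/(4*k**3 - 3*k**2 + 3*k - 1))·t_k = k*(-k**3 + 3*k**2 - 4*k + 3).
Δs = -4*k**3 + 3*k**2 - 3*k + 1, as required.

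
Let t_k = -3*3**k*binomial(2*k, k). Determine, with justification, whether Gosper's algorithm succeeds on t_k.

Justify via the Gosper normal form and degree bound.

The ratio is 6*(2*k + 1)/(k + 1).
Gosper form: A/B · C(k+1)/C(k) with A=12*k + 6, B=k + 1, C=1.
f must satisfy (12*k + 6)·f(k+1) − (k)·f(k) = 1.
Bound: deg f ≤ -1.
Bound -1 < 0, so the key equation has no polynomial solution.

No; the degree bound rules out any f.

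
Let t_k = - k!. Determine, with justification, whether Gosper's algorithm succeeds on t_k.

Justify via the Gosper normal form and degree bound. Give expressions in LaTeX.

Compute t_(k+1)/t_k: get k + 1.
Normal form (A,B,C) = (k + 1, 1, 1).
Set up (k + 1)·f(k+1) − (1)·f(k) − (1) = 0.
d = -1 from the (1,0,0) case.
d = -1 < 0 ⇒ no nonzero polynomial f; not summable.

No; the degree bound rules out any f.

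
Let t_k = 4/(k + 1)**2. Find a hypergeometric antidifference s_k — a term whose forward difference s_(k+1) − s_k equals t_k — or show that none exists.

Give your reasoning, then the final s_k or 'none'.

t_(k+1)/t_k = (k + 1)**2/(k + 2)**2.
A = k**2 + 2*k + 1, B = k**2 + 4*k + 4, C = 1.
Key eq: (k**2 + 2*k + 1)·f(k+1) = (k**2 + 2*k + 1)·f(k) + (1).
Bound: deg f ≤ 0.
Put f(k) = c0: A·f(k+1) − B(k−1)·f(k) − C = -1; need -1 = 0 — inconsistent ⇒ no f, not summable.

none — t_k is not Gosper-summable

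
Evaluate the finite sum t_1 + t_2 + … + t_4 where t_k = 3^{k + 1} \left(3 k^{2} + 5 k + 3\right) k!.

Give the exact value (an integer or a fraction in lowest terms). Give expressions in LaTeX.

Step 1: r(k) = 3*(3*k**3 + 14*k**2 + 22*k + 11)/(3*k**2 + 5*k + 3).
A = 3*k + 3, B = 1, C = k**2 + 5*k/3 + 1.
Solve (3*k + 3)·f(k+1) − (1)·f(k) = k**2 + 5*k/3 + 1.
Degrees (1,0,2) ⇒ d ≤ 1.
Coefficient equations give f(k) = k/3.
Get s_k = R·t_k = 3**(k + 1)*k*factorial(k) with R(k) = B(k−1)f(k)/C(k) = k/(3*k**2 + 5*k + 3).
Δs = 3**(k + 1)*(3*k**2 + 5*k + 3)*factorial(k), as required.
Evaluate s at k=5 and k=1: 437400 and 9; difference 437391.

Σ = 437391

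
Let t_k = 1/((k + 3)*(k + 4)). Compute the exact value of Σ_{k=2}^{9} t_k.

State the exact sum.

r(k) = (k + 3)/(k + 5) after simplifying.
Take A(k)=k + 3, B(k)=k + 5, C(k)=1.
Key eq: (k + 3)·f(k+1) = (k + 4)·f(k) + (1).
From deg A=1, deg B=1, deg C=0: d=1.
Coefficient equations give f(k) = k/3.
Certificate R = B(k−1)f/C = k*(k + 4)/3 gives s_k = k/(3*(k + 3)).
s_(k+1) − s_k = 1/(k**2 + 7*k + 12) = t_k.
Telescoping: Σ = s_(10) − s_(2) = 10/39 − (2/15) = 8/65.

Σ = 8/65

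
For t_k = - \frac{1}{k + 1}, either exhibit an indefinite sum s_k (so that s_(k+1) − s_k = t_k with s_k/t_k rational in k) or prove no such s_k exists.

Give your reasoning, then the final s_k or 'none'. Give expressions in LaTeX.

none — t_k is not Gosper-summable

The ratio is (k + 1)/(k + 2).
Take A(k)=k + 1, B(k)=k + 2, C(k)=1.
f must satisfy (k + 1)·f(k+1) − (k + 1)·f(k) = 1.
Degrees (1,1,0) ⇒ d ≤ 0.
Generic f = c0 gives residual -1; -1 = 0 cannot hold, so t_k is not Gosper-summable.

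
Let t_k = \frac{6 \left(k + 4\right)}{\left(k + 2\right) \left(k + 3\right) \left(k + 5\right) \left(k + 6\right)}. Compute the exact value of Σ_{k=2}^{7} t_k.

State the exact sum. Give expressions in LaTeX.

Σ = 153/1820

Step 1: r(k) = (k + 2)*(k + 5)**2/((k + 4)**2*(k + 7)).
A = k + 2, B = k + 7, C = k**2 + 8*k + 16.
Need (k + 2)·f(k+1) − (k + 6)·f(k) = k**2 + 8*k + 16.
Degrees (1,1,2) ⇒ d ≤ 4.
Solving with deg f ≤ 4: f(k) = k*(k + 3)*(k + 4)*(k + 7)/20.
R(k) = B(k−1)·f(k)/C(k) = k*(k + 3)*(k + 6)*(k + 7)/(20*(k + 4)); s_k = R·t_k = 3*k*(k + 7)/(10*(k**2 + 7*k + 10)).
Δs = 6*(k + 4)/(k**4 + 16*k**3 + 91*k**2 + 216*k + 180), as required.
Σ_(k=2)^(7) t_k = s_(8) − s_(2) = 18/65 − (27/140) = 153/1820.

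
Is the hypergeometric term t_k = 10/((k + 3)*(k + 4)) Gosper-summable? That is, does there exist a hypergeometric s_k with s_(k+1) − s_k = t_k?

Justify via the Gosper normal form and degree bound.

Yes. s_k = 10*k/(3*(k + 3)).

The ratio is (k + 3)/(k + 5).
Factor: A=k + 3; B=k + 5; C=1.
Need (k + 3)·f(k+1) − (k + 4)·f(k) = 1.
Degrees (1,1,0) ⇒ d ≤ 1.
Match coefficients ⇒ f(k) = k/3.
Certificate R = B(k−1)f/C = k*(k + 4)/3 gives s_k = 10*k/(3*(k + 3)).
Δs = 10/(k**2 + 7*k + 12), as required.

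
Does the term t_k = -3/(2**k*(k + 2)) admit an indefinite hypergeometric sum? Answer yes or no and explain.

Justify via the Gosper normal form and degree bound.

No. Not Gosper-summable.

Ratio r(k) = (k + 2)/(2*(k + 3)).
Normal form (A,B,C) = (k/2 + 1, k + 3, 1).
Solve (k/2 + 1)·f(k+1) − (k + 2)·f(k) = 1.
deg f ≤ -1 (via 1,1,0).
d = -1 < 0 ⇒ no nonzero polynomial f; not summable.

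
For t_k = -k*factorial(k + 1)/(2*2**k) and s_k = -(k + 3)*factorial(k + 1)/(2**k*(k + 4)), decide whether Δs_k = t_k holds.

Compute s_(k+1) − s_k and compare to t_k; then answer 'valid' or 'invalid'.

Invalid: residual (k**2 + 4*k - 2)*factorial(k + 1)/(2*2**k*(k + 4)*(k + 5)) ≠ 0.

s_(k+1) = -(k + 4)*factorial(k + 2)/(2*2**k*(k + 5))
s_(k+1) − s_k = -(k**3 + 8*k**2 + 16*k + 2)*factorial(k + 1)/(2*2**k*(k + 4)*(k + 5))
(s_(k+1) − s_k) − t_k = (k**2 + 4*k - 2)*factorial(k + 1)/(2*2**k*(k + 4)*(k + 5))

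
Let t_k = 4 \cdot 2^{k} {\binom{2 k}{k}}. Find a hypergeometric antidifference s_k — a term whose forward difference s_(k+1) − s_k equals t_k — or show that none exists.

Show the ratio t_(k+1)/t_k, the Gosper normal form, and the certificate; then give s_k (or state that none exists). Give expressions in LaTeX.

not Gosper-summable; s_k does not exist

Compute t_(k+1)/t_k: get 4*(2*k + 1)/(k + 1).
So A=8*k + 4 and B=k + 1, with C=1.
f must satisfy (8*k + 4)·f(k+1) − (k)·f(k) = 1.
deg f ≤ -1 (via 1,1,0).
d = -1 < 0 ⇒ no nonzero polynomial f; not summable.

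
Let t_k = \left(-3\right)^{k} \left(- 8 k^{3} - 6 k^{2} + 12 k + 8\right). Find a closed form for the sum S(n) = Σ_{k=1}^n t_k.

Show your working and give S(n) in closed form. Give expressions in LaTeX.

S(n) = - 6 \left(-3\right)^{n} n^{3} - 9 \left(-3\right)^{n} n^{2} + 9 \left(-3\right)^{n} n + 9 \left(-3\right)^{n} - 9

Step 1: r(k) = 3*(-4*k**3 - 15*k**2 - 12*k + 3)/(4*k**3 + 3*k**2 - 6*k - 4).
Take A(k)=-3, B(k)=1, C(k)=k**3 + 3*k**2/4 - 3*k/2 - 1.
f must satisfy (-3)·f(k+1) − (1)·f(k) = k**3 + 3*k**2/4 - 3*k/2 - 1.
Degrees (0,0,3) ⇒ d ≤ 3.
A polynomial solution: f(k) = -(2*k**3 - 3*k**2 - 3*k + 1)/8.
So s_k = (B(k−1)f/C)·t_k = (-(2*k**3 - 3*k**2 - 3*k + 1)/(2*(4*k**3 + 3*k**2 - 6*k - 4)))·t_k = (-3)**k*(2*k**3 - 3*k**2 - 3*k + 1).
Verify: (-3)**k*(-8*k**3 - 6*k**2 + 12*k + 8) matches t_k.
s_(n+1) = (-3)**(n + 1)*(2*n**3 + 3*n**2 - 3*n - 3) and s_(1) = 9, so S(n) = -6*(-3)**n*n**3 - 9*(-3)**n*n**2 + 9*(-3)**n*n + 9*(-3)**n - 9.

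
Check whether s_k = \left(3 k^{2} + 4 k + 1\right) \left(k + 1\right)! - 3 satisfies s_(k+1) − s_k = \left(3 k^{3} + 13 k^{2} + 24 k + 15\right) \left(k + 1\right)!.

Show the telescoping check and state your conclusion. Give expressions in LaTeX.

s_(k+1) = (4*k + 3*(k + 1)**2 + 5)*factorial(k + 2) - 3
s_(k+1) − s_k = (3*k**3 + 13*k**2 + 24*k + 15)*factorial(k + 1)
(s_(k+1) − s_k) − t_k = 0

Valid — Δs_k = t_k.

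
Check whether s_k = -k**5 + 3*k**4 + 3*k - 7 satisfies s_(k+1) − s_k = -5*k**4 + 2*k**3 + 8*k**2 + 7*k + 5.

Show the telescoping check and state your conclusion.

Valid — Δs_k = t_k.

s_(k+1) = 3*k - (k + 1)**5 + 3*(k + 1)**4 - 4
s_(k+1) − s_k = -5*k**4 + 2*k**3 + 8*k**2 + 7*k + 5
(s_(k+1) − s_k) − t_k = 0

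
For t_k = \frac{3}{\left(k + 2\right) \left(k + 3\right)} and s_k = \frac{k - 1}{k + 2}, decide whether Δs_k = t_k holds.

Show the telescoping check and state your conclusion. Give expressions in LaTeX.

s_(k+1) = k/(k + 3)
s_(k+1) − s_k = 3/(k**2 + 5*k + 6)
(s_(k+1) − s_k) − t_k = 0

valid; difference matches t_k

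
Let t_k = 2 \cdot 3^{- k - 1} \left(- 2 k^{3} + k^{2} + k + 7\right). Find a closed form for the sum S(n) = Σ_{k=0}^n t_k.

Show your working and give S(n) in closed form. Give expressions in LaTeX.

S(n) = 3^{- n - 1} \left(3^{n + 2} + 2 n^{3} + 8 n^{2} + 14 n + 5\right)

Step 1: r(k) = (k - 2*(k + 1)**3 + (k + 1)**2 + 8)/(3*(-2*k**3 + k**2 + k + 7)).
So A=1/3 and B=1, with C=k**3 - k**2/2 - k/2 - 7/2.
Need (1/3)·f(k+1) − (1)·f(k) = k**3 - k**2/2 - k/2 - 7/2.
Degrees (0,0,3) ⇒ d ≤ 3.
Solving with deg f ≤ 3: f(k) = -3*(2*k**3 + 2*k**2 + 4*k - 3)/4.
Certificate R = B(k−1)f/C = -3*(2*k**3 + 2*k**2 + 4*k - 3)/(2*(2*k**3 - k**2 - k - 7)) gives s_k = (2*k**3 + 2*k**2 + 4*k - 3)/3**k.
Verify: 2*3**(-k - 1)*(-2*k**3 + k**2 + k + 7) matches t_k.
s_(n+1) = 3**(-n - 1)*(2*n**3 + 8*n**2 + 14*n + 5) and s_(0) = -3, so S(n) = 3**(-n - 1)*(3**(n + 2) + 2*n**3 + 8*n**2 + 14*n + 5).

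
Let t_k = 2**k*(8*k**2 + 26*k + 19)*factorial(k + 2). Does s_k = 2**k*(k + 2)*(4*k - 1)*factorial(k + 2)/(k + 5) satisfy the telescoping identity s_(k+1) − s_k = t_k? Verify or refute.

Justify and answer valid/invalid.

Invalid: residual -3*2**k*(2*k + 3)*(4*k**2 + 27*k + 32)*factorial(k + 2)/((k + 5)*(k + 6)) ≠ 0.

s_(k+1) = 2**(k + 1)*(k + 3)*(4*k + 3)*factorial(k + 3)/(k + 6)
s_(k+1) − s_k = 2**k*(8*k**4 + 90*k**3 + 347*k**2 + 554*k + 282)*factorial(k + 2)/((k + 5)*(k + 6))
(s_(k+1) − s_k) − t_k = -3*2**k*(2*k + 3)*(4*k**2 + 27*k + 32)*factorial(k + 2)/((k + 5)*(k + 6))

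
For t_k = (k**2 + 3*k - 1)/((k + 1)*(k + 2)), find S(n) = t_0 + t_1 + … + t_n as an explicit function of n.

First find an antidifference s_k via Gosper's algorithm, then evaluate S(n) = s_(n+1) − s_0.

Step 1: r(k) = (k + 1)*(3*k + (k + 1)**2 + 2)/((k + 3)*(k**2 + 3*k - 1)).
Gosper form: A/B · C(k+1)/C(k) with A=k + 1, B=k + 3, C=k**2 + 3*k - 1.
f must satisfy (k + 1)·f(k+1) − (k + 2)·f(k) = k**2 + 3*k - 1.
deg f ≤ 2 (via 1,1,2).
Match coefficients ⇒ f(k) = k*(k - 2).
Then R = B(k−1)f/C = k*(k - 2)*(k + 2)/(k**2 + 3*k - 1), so s_k = R(k)·t_k = k*(k - 2)/(k + 1).
Check: Δs_k = (k**2 + 3*k - 1)/(k**2 + 3*k + 2). ✓
Evaluate: s_(n+1) = (n**2 - 1)/(n + 2); subtract s_(0) = 0 ⇒ S(n) = (n**2 - 1)/(n + 2).

S(n) = (n**2 - 1)/(n + 2)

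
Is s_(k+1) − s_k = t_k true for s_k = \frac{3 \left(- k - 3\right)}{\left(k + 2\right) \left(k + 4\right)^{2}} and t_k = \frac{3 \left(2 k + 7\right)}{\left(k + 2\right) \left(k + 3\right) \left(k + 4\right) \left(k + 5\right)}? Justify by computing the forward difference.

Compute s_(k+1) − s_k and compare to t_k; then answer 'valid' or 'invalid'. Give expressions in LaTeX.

Invalid: residual \frac{3 \left(- 3 k^{2} - 23 k - 43\right)}{k^{6} + 23 k^{5} + 217 k^{4} + 1073 k^{3} + 2926 k^{2} + 4160 k + 2400} ≠ 0.

s_(k+1) = 3*(-k - 4)/((k + 3)*(k + 5)**2)
s_(k+1) − s_k = 3*(-(k + 2)*(k + 4)**3 + (k + 3)**2*(k + 5)**2)/((k + 2)*(k + 3)*(k + 4)**2*(k + 5)**2)
(s_(k+1) − s_k) − t_k = 3*(-3*k**2 - 23*k - 43)/(k**6 + 23*k**5 + 217*k**4 + 1073*k**3 + 2926*k**2 + 4160*k + 2400)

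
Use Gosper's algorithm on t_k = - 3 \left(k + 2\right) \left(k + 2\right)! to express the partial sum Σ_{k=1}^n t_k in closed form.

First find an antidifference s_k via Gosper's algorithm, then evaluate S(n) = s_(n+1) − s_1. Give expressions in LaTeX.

r(k) = (k + 3)**2/(k + 2) after simplifying.
Factor: A=k + 3; B=1; C=k + 2.
f must satisfy (k + 3)·f(k+1) − (1)·f(k) = k + 2.
Degrees (1,0,1) ⇒ d ≤ 0.
Coefficient equations give f(k) = 1.
So s_k = (B(k−1)f/C)·t_k = (1/(k + 2))·t_k = -3*factorial(k + 2).
Verify: -3*(k + 2)*factorial(k + 2) matches t_k.
s_(n+1) = -3*factorial(n + 3) and s_(1) = -18, so S(n) = 18 - 3*factorial(n + 3).

S(n) = 18 - 3 \left(n + 3\right)!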